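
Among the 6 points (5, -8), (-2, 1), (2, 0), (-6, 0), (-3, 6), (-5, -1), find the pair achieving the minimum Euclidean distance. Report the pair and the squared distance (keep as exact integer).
Pair = ((-6, 0), (-5, -1)); squared distance = 2

Compute all C(6, 2) = 15 pairwise squared distances (x_i − x_j)² + (y_i − y_j)². The minimum is 2, attained by the pair ((-6, 0), (-5, -1)).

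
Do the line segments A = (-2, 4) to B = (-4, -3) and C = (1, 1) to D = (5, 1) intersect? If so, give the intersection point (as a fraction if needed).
No (intersection of containing lines falls outside at least one segment)

Parametrize and solve: t = 3/7, s = -27/28. At least one of these is outside [0, 1], so the segments do not intersect.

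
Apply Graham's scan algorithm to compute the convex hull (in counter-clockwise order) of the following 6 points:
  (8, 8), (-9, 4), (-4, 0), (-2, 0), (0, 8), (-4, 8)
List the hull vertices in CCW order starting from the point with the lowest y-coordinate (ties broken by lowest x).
Hull (CCW) = [(-4, 0), (-2, 0), (8, 8), (-4, 8), (-9, 4)]

Graham scan procedure:
  1. Find the pivot p₀ = point with lowest y (tie → lowest x): (-4, 0).
  2. Sort the remaining points by polar angle around p₀.
  3. Walk through sorted points, maintaining a stack; pop the top while the last three entries make a non-left turn (cross product ≤ 0).
  4. Final stack is the convex hull in CCW order: (-4, 0), (-2, 0), (8, 8), (-4, 8), (-9, 4).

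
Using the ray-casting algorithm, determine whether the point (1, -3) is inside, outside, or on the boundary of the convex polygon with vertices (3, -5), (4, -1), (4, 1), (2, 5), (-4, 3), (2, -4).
The point (1, -3) lies strictly outside the polygon

Cast a horizontal ray to the right from the query point and count how many polygon edges it crosses (each edge strictly once or zero times, handled with the usual half-open convention). 
Parity of crossings → even ⇒ outside.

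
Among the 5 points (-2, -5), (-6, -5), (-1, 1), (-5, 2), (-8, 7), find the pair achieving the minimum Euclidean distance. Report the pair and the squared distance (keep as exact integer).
Pair = ((-2, -5), (-6, -5)); squared distance = 16

Compute all C(5, 2) = 10 pairwise squared distances (x_i − x_j)² + (y_i − y_j)². The minimum is 16, attained by the pair ((-2, -5), (-6, -5)).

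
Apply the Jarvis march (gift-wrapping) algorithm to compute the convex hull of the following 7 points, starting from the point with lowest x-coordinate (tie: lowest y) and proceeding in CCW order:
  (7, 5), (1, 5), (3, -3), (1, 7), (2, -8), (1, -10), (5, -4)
Hull (CCW) = [(1, -10), (5, -4), (7, 5), (1, 7)]

Jarvis march: at each step, from the current hull vertex p, select the next vertex q as the point such that every other point lies strictly to the left of (or on) the directed line p → q. (Equivalently: for every other point r, the cross product (q − p) × (r − p) ≥ 0.)
Starting point (lowest x, tie lowest y): (1, -10). Wrap until returning to start. Resulting hull: (1, -10), (5, -4), (7, 5), (1, 7).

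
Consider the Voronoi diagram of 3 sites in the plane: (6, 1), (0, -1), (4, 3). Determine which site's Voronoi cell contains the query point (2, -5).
Nearest site = (0, -1)

The Voronoi cell of site s contains exactly those query points closer to s than to any other site. Compute squared distances from q = (2, -5) to each site:
  (0 − 2)² + (-1 − -5)² = 20
  (6 − 2)² + (1 − -5)² = 52
  (4 − 2)² + (3 − -5)² = 68
Minimum is attained by (0, -1), so q lies in its Voronoi cell.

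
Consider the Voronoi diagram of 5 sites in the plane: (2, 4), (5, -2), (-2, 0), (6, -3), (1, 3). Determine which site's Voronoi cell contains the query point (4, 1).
Nearest site = (5, -2)

The Voronoi cell of site s contains exactly those query points closer to s than to any other site. Compute squared distances from q = (4, 1) to each site:
  (5 − 4)² + (-2 − 1)² = 10
  (1 − 4)² + (3 − 1)² = 13
  (2 − 4)² + (4 − 1)² = 13
  (6 − 4)² + (-3 − 1)² = 20
  (-2 − 4)² + (0 − 1)² = 37
Minimum is attained by (5, -2), so q lies in its Voronoi cell.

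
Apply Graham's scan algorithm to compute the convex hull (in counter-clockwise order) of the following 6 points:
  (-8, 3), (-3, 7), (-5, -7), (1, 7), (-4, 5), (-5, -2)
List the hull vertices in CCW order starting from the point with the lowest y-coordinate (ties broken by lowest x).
Hull (CCW) = [(-5, -7), (1, 7), (-3, 7), (-8, 3)]

Graham scan procedure:
  1. Find the pivot p₀ = point with lowest y (tie → lowest x): (-5, -7).
  2. Sort the remaining points by polar angle around p₀.
  3. Walk through sorted points, maintaining a stack; pop the top while the last three entries make a non-left turn (cross product ≤ 0).
  4. Final stack is the convex hull in CCW order: (-5, -7), (1, 7), (-3, 7), (-8, 3).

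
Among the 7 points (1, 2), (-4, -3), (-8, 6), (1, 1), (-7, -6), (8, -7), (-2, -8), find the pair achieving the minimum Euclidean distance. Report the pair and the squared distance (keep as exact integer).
Pair = ((1, 2), (1, 1)); squared distance = 1

Compute all C(7, 2) = 21 pairwise squared distances (x_i − x_j)² + (y_i − y_j)². The minimum is 1, attained by the pair ((1, 2), (1, 1)).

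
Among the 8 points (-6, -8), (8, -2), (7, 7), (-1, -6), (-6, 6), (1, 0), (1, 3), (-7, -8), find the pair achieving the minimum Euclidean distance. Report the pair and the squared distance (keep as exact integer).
Pair = ((-6, -8), (-7, -8)); squared distance = 1

Compute all C(8, 2) = 28 pairwise squared distances (x_i − x_j)² + (y_i − y_j)². The minimum is 1, attained by the pair ((-6, -8), (-7, -8)).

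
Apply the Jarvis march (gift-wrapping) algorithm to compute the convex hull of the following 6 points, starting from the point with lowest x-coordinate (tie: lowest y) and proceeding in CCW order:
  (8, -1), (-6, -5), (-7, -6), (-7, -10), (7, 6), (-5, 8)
Hull (CCW) = [(-7, -10), (8, -1), (7, 6), (-5, 8), (-7, -6)]

Jarvis march: at each step, from the current hull vertex p, select the next vertex q as the point such that every other point lies strictly to the left of (or on) the directed line p → q. (Equivalently: for every other point r, the cross product (q − p) × (r − p) ≥ 0.)
Starting point (lowest x, tie lowest y): (-7, -10). Wrap until returning to start. Resulting hull: (-7, -10), (8, -1), (7, 6), (-5, 8), (-7, -6).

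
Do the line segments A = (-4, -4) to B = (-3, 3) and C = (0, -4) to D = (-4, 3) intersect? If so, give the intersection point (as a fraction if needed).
Yes; intersection at (-16/5, 8/5) (t = 4/5 on AB, s = 4/5 on CD)

Parametrize AB as A + t(B − A) = (-4 + 1 t, -4 + 7 t) and CD as C + s(D − C) = (0 + -4 s, -4 + 7 s). Solve the linear system for (t, s). Determinant = -35 ≠ 0, so a unique intersection of the containing lines exists. Solution: t = 4/5, s = 4/5 — both in [0, 1], so the segments cross. Intersection point: (-16/5, 8/5).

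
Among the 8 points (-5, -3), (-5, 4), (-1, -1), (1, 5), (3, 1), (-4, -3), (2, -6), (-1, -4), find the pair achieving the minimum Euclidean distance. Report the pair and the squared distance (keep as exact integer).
Pair = ((-5, -3), (-4, -3)); squared distance = 1

Compute all C(8, 2) = 28 pairwise squared distances (x_i − x_j)² + (y_i − y_j)². The minimum is 1, attained by the pair ((-5, -3), (-4, -3)).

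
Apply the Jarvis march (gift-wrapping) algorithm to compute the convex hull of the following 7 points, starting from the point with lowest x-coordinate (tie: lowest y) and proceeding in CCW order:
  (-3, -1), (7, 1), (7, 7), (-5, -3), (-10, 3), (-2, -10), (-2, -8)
Hull (CCW) = [(-10, 3), (-2, -10), (7, 1), (7, 7)]

Jarvis march: at each step, from the current hull vertex p, select the next vertex q as the point such that every other point lies strictly to the left of (or on) the directed line p → q. (Equivalently: for every other point r, the cross product (q − p) × (r − p) ≥ 0.)
Starting point (lowest x, tie lowest y): (-10, 3). Wrap until returning to start. Resulting hull: (-10, 3), (-2, -10), (7, 1), (7, 7).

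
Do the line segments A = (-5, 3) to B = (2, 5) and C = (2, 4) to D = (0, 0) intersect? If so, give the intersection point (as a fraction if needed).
No (intersection of containing lines falls outside at least one segment)

Parametrize and solve: t = 13/12, s = -7/24. At least one of these is outside [0, 1], so the segments do not intersect.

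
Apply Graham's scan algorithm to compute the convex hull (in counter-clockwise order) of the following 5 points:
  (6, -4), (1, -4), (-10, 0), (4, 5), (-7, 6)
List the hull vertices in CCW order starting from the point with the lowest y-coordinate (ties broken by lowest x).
Hull (CCW) = [(1, -4), (6, -4), (4, 5), (-7, 6), (-10, 0)]

Graham scan procedure:
  1. Find the pivot p₀ = point with lowest y (tie → lowest x): (1, -4).
  2. Sort the remaining points by polar angle around p₀.
  3. Walk through sorted points, maintaining a stack; pop the top while the last three entries make a non-left turn (cross product ≤ 0).
  4. Final stack is the convex hull in CCW order: (1, -4), (6, -4), (4, 5), (-7, 6), (-10, 0).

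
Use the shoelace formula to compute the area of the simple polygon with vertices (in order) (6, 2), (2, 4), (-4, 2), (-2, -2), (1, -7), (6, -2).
Area = 66

Shoelace formula: Area = (1/2) |Σ_i (x_i · y_{i+1} − x_{i+1} · y_i)| (indices mod n). Compute each cross term:
  (6)(4) − (2)(2) = 20
  (2)(2) − (-4)(4) = 20
  (-4)(-2) − (-2)(2) = 12
  (-2)(-7) − (1)(-2) = 16
  (1)(-2) − (6)(-7) = 40
  (6)(2) − (6)(-2) = 24
Sum = 132, so (signed) Area = 132/2 = 66, |Area| = 66.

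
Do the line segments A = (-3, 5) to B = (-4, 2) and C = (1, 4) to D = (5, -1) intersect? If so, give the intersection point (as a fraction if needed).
No (intersection of containing lines falls outside at least one segment)

Parametrize and solve: t = -16/17, s = -13/17. At least one of these is outside [0, 1], so the segments do not intersect.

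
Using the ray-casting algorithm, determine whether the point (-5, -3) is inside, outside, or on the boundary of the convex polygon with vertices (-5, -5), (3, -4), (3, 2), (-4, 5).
The point (-5, -3) lies strictly outside the polygon

Cast a horizontal ray to the right from the query point and count how many polygon edges it crosses (each edge strictly once or zero times, handled with the usual half-open convention). 
Parity of crossings → even ⇒ outside.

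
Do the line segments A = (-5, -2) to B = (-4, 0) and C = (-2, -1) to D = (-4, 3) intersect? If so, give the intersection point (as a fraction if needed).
No (intersection of containing lines falls outside at least one segment)

Parametrize and solve: t = 7/4, s = 5/8. At least one of these is outside [0, 1], so the segments do not intersect.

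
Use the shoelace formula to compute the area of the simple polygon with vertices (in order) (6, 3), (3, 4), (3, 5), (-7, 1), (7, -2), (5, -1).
Area = 87/2

Shoelace formula: Area = (1/2) |Σ_i (x_i · y_{i+1} − x_{i+1} · y_i)| (indices mod n). Compute each cross term:
  (6)(4) − (3)(3) = 15
  (3)(5) − (3)(4) = 3
  (3)(1) − (-7)(5) = 38
  (-7)(-2) − (7)(1) = 7
  (7)(-1) − (5)(-2) = 3
  (5)(3) − (6)(-1) = 21
Sum = 87, so (signed) Area = 87/2 = 87/2, |Area| = 87/2.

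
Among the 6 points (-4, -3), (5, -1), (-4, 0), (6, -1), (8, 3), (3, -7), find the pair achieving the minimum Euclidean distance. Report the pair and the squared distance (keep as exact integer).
Pair = ((5, -1), (6, -1)); squared distance = 1

Compute all C(6, 2) = 15 pairwise squared distances (x_i − x_j)² + (y_i − y_j)². The minimum is 1, attained by the pair ((5, -1), (6, -1)).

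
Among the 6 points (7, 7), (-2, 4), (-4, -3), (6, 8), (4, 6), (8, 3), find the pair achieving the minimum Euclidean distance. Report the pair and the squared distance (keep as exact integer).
Pair = ((7, 7), (6, 8)); squared distance = 2

Compute all C(6, 2) = 15 pairwise squared distances (x_i − x_j)² + (y_i − y_j)². The minimum is 2, attained by the pair ((7, 7), (6, 8)).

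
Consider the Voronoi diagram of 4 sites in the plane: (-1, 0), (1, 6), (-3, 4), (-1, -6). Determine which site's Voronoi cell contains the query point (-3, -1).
Nearest site = (-1, 0)

The Voronoi cell of site s contains exactly those query points closer to s than to any other site. Compute squared distances from q = (-3, -1) to each site:
  (-1 − -3)² + (0 − -1)² = 5
  (-3 − -3)² + (4 − -1)² = 25
  (-1 − -3)² + (-6 − -1)² = 29
  (1 − -3)² + (6 − -1)² = 65
Minimum is attained by (-1, 0), so q lies in its Voronoi cell.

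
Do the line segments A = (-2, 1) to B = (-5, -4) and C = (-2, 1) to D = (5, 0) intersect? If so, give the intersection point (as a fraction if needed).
Yes; intersection at (-2, 1) (t = 0 on AB, s = 0 on CD)

Parametrize AB as A + t(B − A) = (-2 + -3 t, 1 + -5 t) and CD as C + s(D − C) = (-2 + 7 s, 1 + -1 s). Solve the linear system for (t, s). Determinant = -38 ≠ 0, so a unique intersection of the containing lines exists. Solution: t = 0, s = 0 — both in [0, 1], so the segments cross. Intersection point: (-2, 1).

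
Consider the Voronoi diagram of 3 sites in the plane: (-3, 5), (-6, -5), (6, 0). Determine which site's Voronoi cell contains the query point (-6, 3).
Nearest site = (-3, 5)

The Voronoi cell of site s contains exactly those query points closer to s than to any other site. Compute squared distances from q = (-6, 3) to each site:
  (-3 − -6)² + (5 − 3)² = 13
  (-6 − -6)² + (-5 − 3)² = 64
  (6 − -6)² + (0 − 3)² = 153
Minimum is attained by (-3, 5), so q lies in its Voronoi cell.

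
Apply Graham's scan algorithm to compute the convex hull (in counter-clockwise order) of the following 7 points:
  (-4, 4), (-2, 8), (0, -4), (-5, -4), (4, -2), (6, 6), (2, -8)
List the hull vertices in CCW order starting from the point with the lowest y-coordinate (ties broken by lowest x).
Hull (CCW) = [(2, -8), (4, -2), (6, 6), (-2, 8), (-4, 4), (-5, -4)]

Graham scan procedure:
  1. Find the pivot p₀ = point with lowest y (tie → lowest x): (2, -8).
  2. Sort the remaining points by polar angle around p₀.
  3. Walk through sorted points, maintaining a stack; pop the top while the last three entries make a non-left turn (cross product ≤ 0).
  4. Final stack is the convex hull in CCW order: (2, -8), (4, -2), (6, 6), (-2, 8), (-4, 4), (-5, -4).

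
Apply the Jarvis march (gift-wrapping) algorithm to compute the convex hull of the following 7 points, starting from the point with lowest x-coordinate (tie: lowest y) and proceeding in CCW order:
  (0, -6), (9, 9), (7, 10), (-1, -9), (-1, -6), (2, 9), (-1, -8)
Hull (CCW) = [(-1, -9), (9, 9), (7, 10), (2, 9), (-1, -6)]

Jarvis march: at each step, from the current hull vertex p, select the next vertex q as the point such that every other point lies strictly to the left of (or on) the directed line p → q. (Equivalently: for every other point r, the cross product (q − p) × (r − p) ≥ 0.)
Starting point (lowest x, tie lowest y): (-1, -9). Wrap until returning to start. Resulting hull: (-1, -9), (9, 9), (7, 10), (2, 9), (-1, -6).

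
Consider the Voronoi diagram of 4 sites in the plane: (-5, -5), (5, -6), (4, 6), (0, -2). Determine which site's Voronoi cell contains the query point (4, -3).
Nearest site = (5, -6)

The Voronoi cell of site s contains exactly those query points closer to s than to any other site. Compute squared distances from q = (4, -3) to each site:
  (5 − 4)² + (-6 − -3)² = 10
  (0 − 4)² + (-2 − -3)² = 17
  (4 − 4)² + (6 − -3)² = 81
  (-5 − 4)² + (-5 − -3)² = 85
Minimum is attained by (5, -6), so q lies in its Voronoi cell.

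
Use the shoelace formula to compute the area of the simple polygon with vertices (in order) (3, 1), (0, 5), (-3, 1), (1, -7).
Area = 36

Shoelace formula: Area = (1/2) |Σ_i (x_i · y_{i+1} − x_{i+1} · y_i)| (indices mod n). Compute each cross term:
  (3)(5) − (0)(1) = 15
  (0)(1) − (-3)(5) = 15
  (-3)(-7) − (1)(1) = 20
  (1)(1) − (3)(-7) = 22
Sum = 72, so (signed) Area = 72/2 = 36, |Area| = 36.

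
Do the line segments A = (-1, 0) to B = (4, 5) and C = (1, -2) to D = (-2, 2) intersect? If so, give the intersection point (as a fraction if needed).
Yes; intersection at (-5/7, 2/7) (t = 2/35 on AB, s = 4/7 on CD)

Parametrize AB as A + t(B − A) = (-1 + 5 t, 0 + 5 t) and CD as C + s(D − C) = (1 + -3 s, -2 + 4 s). Solve the linear system for (t, s). Determinant = -35 ≠ 0, so a unique intersection of the containing lines exists. Solution: t = 2/35, s = 4/7 — both in [0, 1], so the segments cross. Intersection point: (-5/7, 2/7).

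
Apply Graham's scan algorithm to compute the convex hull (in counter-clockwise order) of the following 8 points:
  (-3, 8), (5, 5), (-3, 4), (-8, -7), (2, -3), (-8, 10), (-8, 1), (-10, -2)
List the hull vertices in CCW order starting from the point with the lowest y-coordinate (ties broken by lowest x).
Hull (CCW) = [(-8, -7), (2, -3), (5, 5), (-8, 10), (-10, -2)]

Graham scan procedure:
  1. Find the pivot p₀ = point with lowest y (tie → lowest x): (-8, -7).
  2. Sort the remaining points by polar angle around p₀.
  3. Walk through sorted points, maintaining a stack; pop the top while the last three entries make a non-left turn (cross product ≤ 0).
  4. Final stack is the convex hull in CCW order: (-8, -7), (2, -3), (5, 5), (-8, 10), (-10, -2).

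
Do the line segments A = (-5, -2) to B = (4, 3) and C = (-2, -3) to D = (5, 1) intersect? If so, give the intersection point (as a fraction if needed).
No (intersection of containing lines falls outside at least one segment)

Parametrize and solve: t = 19, s = 24. At least one of these is outside [0, 1], so the segments do not intersect.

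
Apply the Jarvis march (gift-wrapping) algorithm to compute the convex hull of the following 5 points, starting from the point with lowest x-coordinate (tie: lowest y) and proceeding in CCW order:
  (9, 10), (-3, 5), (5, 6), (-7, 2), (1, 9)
Hull (CCW) = [(-7, 2), (5, 6), (9, 10), (1, 9)]

Jarvis march: at each step, from the current hull vertex p, select the next vertex q as the point such that every other point lies strictly to the left of (or on) the directed line p → q. (Equivalently: for every other point r, the cross product (q − p) × (r − p) ≥ 0.)
Starting point (lowest x, tie lowest y): (-7, 2). Wrap until returning to start. Resulting hull: (-7, 2), (5, 6), (9, 10), (1, 9).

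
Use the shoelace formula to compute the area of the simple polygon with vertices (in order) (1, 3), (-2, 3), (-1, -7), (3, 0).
Area = 28

Shoelace formula: Area = (1/2) |Σ_i (x_i · y_{i+1} − x_{i+1} · y_i)| (indices mod n). Compute each cross term:
  (1)(3) − (-2)(3) = 9
  (-2)(-7) − (-1)(3) = 17
  (-1)(0) − (3)(-7) = 21
  (3)(3) − (1)(0) = 9
Sum = 56, so (signed) Area = 56/2 = 28, |Area| = 28.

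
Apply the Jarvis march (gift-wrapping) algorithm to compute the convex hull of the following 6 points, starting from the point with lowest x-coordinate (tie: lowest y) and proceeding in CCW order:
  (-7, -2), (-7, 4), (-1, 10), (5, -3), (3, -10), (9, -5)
Hull (CCW) = [(-7, -2), (3, -10), (9, -5), (-1, 10), (-7, 4)]

Jarvis march: at each step, from the current hull vertex p, select the next vertex q as the point such that every other point lies strictly to the left of (or on) the directed line p → q. (Equivalently: for every other point r, the cross product (q − p) × (r − p) ≥ 0.)
Starting point (lowest x, tie lowest y): (-7, -2). Wrap until returning to start. Resulting hull: (-7, -2), (3, -10), (9, -5), (-1, 10), (-7, 4).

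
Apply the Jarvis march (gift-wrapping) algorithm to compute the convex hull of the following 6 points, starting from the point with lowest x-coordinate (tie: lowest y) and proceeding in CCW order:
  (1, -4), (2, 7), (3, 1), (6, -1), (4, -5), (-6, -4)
Hull (CCW) = [(-6, -4), (4, -5), (6, -1), (2, 7)]

Jarvis march: at each step, from the current hull vertex p, select the next vertex q as the point such that every other point lies strictly to the left of (or on) the directed line p → q. (Equivalently: for every other point r, the cross product (q − p) × (r − p) ≥ 0.)
Starting point (lowest x, tie lowest y): (-6, -4). Wrap until returning to start. Resulting hull: (-6, -4), (4, -5), (6, -1), (2, 7).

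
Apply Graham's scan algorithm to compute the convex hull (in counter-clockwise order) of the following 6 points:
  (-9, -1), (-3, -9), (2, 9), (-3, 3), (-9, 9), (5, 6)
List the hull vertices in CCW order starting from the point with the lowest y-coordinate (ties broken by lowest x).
Hull (CCW) = [(-3, -9), (5, 6), (2, 9), (-9, 9), (-9, -1)]

Graham scan procedure:
  1. Find the pivot p₀ = point with lowest y (tie → lowest x): (-3, -9).
  2. Sort the remaining points by polar angle around p₀.
  3. Walk through sorted points, maintaining a stack; pop the top while the last three entries make a non-left turn (cross product ≤ 0).
  4. Final stack is the convex hull in CCW order: (-3, -9), (5, 6), (2, 9), (-9, 9), (-9, -1).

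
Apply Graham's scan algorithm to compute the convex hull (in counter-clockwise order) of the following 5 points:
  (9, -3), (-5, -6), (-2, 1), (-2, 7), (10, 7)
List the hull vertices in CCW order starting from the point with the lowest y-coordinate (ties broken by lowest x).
Hull (CCW) = [(-5, -6), (9, -3), (10, 7), (-2, 7)]

Graham scan procedure:
  1. Find the pivot p₀ = point with lowest y (tie → lowest x): (-5, -6).
  2. Sort the remaining points by polar angle around p₀.
  3. Walk through sorted points, maintaining a stack; pop the top while the last three entries make a non-left turn (cross product ≤ 0).
  4. Final stack is the convex hull in CCW order: (-5, -6), (9, -3), (10, 7), (-2, 7).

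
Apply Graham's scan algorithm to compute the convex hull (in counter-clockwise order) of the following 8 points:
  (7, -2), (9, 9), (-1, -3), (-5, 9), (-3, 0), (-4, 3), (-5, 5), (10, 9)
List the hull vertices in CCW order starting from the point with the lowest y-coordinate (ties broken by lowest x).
Hull (CCW) = [(-1, -3), (7, -2), (10, 9), (-5, 9), (-5, 5), (-3, 0)]

Graham scan procedure:
  1. Find the pivot p₀ = point with lowest y (tie → lowest x): (-1, -3).
  2. Sort the remaining points by polar angle around p₀.
  3. Walk through sorted points, maintaining a stack; pop the top while the last three entries make a non-left turn (cross product ≤ 0).
  4. Final stack is the convex hull in CCW order: (-1, -3), (7, -2), (10, 9), (-5, 9), (-5, 5), (-3, 0).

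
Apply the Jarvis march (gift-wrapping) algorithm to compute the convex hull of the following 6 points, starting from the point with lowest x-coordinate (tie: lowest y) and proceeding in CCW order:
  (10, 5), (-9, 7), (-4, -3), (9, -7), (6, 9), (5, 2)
Hull (CCW) = [(-9, 7), (-4, -3), (9, -7), (10, 5), (6, 9)]

Jarvis march: at each step, from the current hull vertex p, select the next vertex q as the point such that every other point lies strictly to the left of (or on) the directed line p → q. (Equivalently: for every other point r, the cross product (q − p) × (r − p) ≥ 0.)
Starting point (lowest x, tie lowest y): (-9, 7). Wrap until returning to start. Resulting hull: (-9, 7), (-4, -3), (9, -7), (10, 5), (6, 9).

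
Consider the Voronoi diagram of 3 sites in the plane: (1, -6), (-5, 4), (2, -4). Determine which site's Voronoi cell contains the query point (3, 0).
Nearest site = (2, -4)

The Voronoi cell of site s contains exactly those query points closer to s than to any other site. Compute squared distances from q = (3, 0) to each site:
  (2 − 3)² + (-4 − 0)² = 17
  (1 − 3)² + (-6 − 0)² = 40
  (-5 − 3)² + (4 − 0)² = 80
Minimum is attained by (2, -4), so q lies in its Voronoi cell.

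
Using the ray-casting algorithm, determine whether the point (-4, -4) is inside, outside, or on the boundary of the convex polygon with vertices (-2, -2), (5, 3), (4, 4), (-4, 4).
The point (-4, -4) lies strictly outside the polygon

Cast a horizontal ray to the right from the query point and count how many polygon edges it crosses (each edge strictly once or zero times, handled with the usual half-open convention). 
Parity of crossings → even ⇒ outside.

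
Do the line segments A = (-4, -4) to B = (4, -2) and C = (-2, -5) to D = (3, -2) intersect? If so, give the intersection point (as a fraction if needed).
Yes; intersection at (16/7, -17/7) (t = 11/14 on AB, s = 6/7 on CD)

Parametrize AB as A + t(B − A) = (-4 + 8 t, -4 + 2 t) and CD as C + s(D − C) = (-2 + 5 s, -5 + 3 s). Solve the linear system for (t, s). Determinant = -14 ≠ 0, so a unique intersection of the containing lines exists. Solution: t = 11/14, s = 6/7 — both in [0, 1], so the segments cross. Intersection point: (16/7, -17/7).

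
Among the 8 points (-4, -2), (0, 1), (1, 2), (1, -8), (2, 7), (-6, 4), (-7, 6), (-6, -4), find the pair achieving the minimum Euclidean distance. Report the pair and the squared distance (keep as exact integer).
Pair = ((0, 1), (1, 2)); squared distance = 2

Compute all C(8, 2) = 28 pairwise squared distances (x_i − x_j)² + (y_i − y_j)². The minimum is 2, attained by the pair ((0, 1), (1, 2)).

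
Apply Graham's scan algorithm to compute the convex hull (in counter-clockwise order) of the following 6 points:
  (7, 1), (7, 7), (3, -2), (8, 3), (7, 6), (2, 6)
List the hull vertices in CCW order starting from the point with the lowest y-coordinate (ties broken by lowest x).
Hull (CCW) = [(3, -2), (7, 1), (8, 3), (7, 7), (2, 6)]

Graham scan procedure:
  1. Find the pivot p₀ = point with lowest y (tie → lowest x): (3, -2).
  2. Sort the remaining points by polar angle around p₀.
  3. Walk through sorted points, maintaining a stack; pop the top while the last three entries make a non-left turn (cross product ≤ 0).
  4. Final stack is the convex hull in CCW order: (3, -2), (7, 1), (8, 3), (7, 7), (2, 6).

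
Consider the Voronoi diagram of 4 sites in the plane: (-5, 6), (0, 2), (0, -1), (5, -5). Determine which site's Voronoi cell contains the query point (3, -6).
Nearest site = (5, -5)

The Voronoi cell of site s contains exactly those query points closer to s than to any other site. Compute squared distances from q = (3, -6) to each site:
  (5 − 3)² + (-5 − -6)² = 5
  (0 − 3)² + (-1 − -6)² = 34
  (0 − 3)² + (2 − -6)² = 73
  (-5 − 3)² + (6 − -6)² = 208
Minimum is attained by (5, -5), so q lies in its Voronoi cell.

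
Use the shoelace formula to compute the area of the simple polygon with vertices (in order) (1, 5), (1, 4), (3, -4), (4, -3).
Area = 13/2

Shoelace formula: Area = (1/2) |Σ_i (x_i · y_{i+1} − x_{i+1} · y_i)| (indices mod n). Compute each cross term:
  (1)(4) − (1)(5) = -1
  (1)(-4) − (3)(4) = -16
  (3)(-3) − (4)(-4) = 7
  (4)(5) − (1)(-3) = 23
Sum = 13, so (signed) Area = 13/2 = 13/2, |Area| = 13/2.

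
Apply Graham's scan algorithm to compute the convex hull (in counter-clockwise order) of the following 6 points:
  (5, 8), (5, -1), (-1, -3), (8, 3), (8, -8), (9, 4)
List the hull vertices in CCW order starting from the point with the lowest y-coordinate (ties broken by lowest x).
Hull (CCW) = [(8, -8), (9, 4), (5, 8), (-1, -3)]

Graham scan procedure:
  1. Find the pivot p₀ = point with lowest y (tie → lowest x): (8, -8).
  2. Sort the remaining points by polar angle around p₀.
  3. Walk through sorted points, maintaining a stack; pop the top while the last three entries make a non-left turn (cross product ≤ 0).
  4. Final stack is the convex hull in CCW order: (8, -8), (9, 4), (5, 8), (-1, -3).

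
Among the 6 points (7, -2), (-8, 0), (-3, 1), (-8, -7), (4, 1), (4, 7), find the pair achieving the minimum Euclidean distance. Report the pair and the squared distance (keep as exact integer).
Pair = ((7, -2), (4, 1)); squared distance = 18

Compute all C(6, 2) = 15 pairwise squared distances (x_i − x_j)² + (y_i − y_j)². The minimum is 18, attained by the pair ((7, -2), (4, 1)).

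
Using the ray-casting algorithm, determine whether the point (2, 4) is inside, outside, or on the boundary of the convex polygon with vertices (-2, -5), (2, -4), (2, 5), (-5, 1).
The point (2, 4) lies on the polygon boundary

Boundary check: the query satisfies the collinearity and bounding-box conditions for some polygon edge, so it lies exactly on the boundary.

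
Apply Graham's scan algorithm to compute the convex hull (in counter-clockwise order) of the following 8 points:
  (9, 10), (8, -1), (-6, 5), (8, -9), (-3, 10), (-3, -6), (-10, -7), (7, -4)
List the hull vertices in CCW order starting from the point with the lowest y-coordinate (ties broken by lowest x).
Hull (CCW) = [(8, -9), (9, 10), (-3, 10), (-6, 5), (-10, -7)]

Graham scan procedure:
  1. Find the pivot p₀ = point with lowest y (tie → lowest x): (8, -9).
  2. Sort the remaining points by polar angle around p₀.
  3. Walk through sorted points, maintaining a stack; pop the top while the last three entries make a non-left turn (cross product ≤ 0).
  4. Final stack is the convex hull in CCW order: (8, -9), (9, 10), (-3, 10), (-6, 5), (-10, -7).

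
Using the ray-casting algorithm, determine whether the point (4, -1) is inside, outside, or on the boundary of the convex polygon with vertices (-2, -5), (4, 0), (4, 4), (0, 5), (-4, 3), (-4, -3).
The point (4, -1) lies strictly outside the polygon

Cast a horizontal ray to the right from the query point and count how many polygon edges it crosses (each edge strictly once or zero times, handled with the usual half-open convention). 
Parity of crossings → even ⇒ outside.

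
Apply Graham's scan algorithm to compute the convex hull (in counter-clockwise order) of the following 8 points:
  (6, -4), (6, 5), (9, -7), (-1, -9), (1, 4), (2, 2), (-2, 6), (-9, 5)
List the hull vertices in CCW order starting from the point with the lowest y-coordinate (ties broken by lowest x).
Hull (CCW) = [(-1, -9), (9, -7), (6, 5), (-2, 6), (-9, 5)]

Graham scan procedure:
  1. Find the pivot p₀ = point with lowest y (tie → lowest x): (-1, -9).
  2. Sort the remaining points by polar angle around p₀.
  3. Walk through sorted points, maintaining a stack; pop the top while the last three entries make a non-left turn (cross product ≤ 0).
  4. Final stack is the convex hull in CCW order: (-1, -9), (9, -7), (6, 5), (-2, 6), (-9, 5).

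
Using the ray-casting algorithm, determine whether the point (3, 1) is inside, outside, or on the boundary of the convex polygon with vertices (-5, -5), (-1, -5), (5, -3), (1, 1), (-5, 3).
The point (3, 1) lies strictly outside the polygon

Cast a horizontal ray to the right from the query point and count how many polygon edges it crosses (each edge strictly once or zero times, handled with the usual half-open convention). 
Parity of crossings → even ⇒ outside.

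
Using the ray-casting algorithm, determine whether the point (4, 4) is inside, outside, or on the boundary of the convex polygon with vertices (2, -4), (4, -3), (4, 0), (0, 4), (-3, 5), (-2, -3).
The point (4, 4) lies strictly outside the polygon

Cast a horizontal ray to the right from the query point and count how many polygon edges it crosses (each edge strictly once or zero times, handled with the usual half-open convention). 
Parity of crossings → even ⇒ outside.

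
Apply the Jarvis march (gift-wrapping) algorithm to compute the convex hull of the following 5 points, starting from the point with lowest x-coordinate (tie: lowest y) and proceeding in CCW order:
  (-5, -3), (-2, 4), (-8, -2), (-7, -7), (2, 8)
Hull (CCW) = [(-8, -2), (-7, -7), (2, 8)]

Jarvis march: at each step, from the current hull vertex p, select the next vertex q as the point such that every other point lies strictly to the left of (or on) the directed line p → q. (Equivalently: for every other point r, the cross product (q − p) × (r − p) ≥ 0.)
Starting point (lowest x, tie lowest y): (-8, -2). Wrap until returning to start. Resulting hull: (-8, -2), (-7, -7), (2, 8).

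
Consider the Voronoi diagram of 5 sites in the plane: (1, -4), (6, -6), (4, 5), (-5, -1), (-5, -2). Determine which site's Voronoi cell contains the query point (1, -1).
Nearest site = (1, -4)

The Voronoi cell of site s contains exactly those query points closer to s than to any other site. Compute squared distances from q = (1, -1) to each site:
  (1 − 1)² + (-4 − -1)² = 9
  (-5 − 1)² + (-1 − -1)² = 36
  (-5 − 1)² + (-2 − -1)² = 37
  (4 − 1)² + (5 − -1)² = 45
  (6 − 1)² + (-6 − -1)² = 50
Minimum is attained by (1, -4), so q lies in its Voronoi cell.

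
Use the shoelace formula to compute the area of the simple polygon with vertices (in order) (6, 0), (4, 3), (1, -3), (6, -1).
Area = 13

Shoelace formula: Area = (1/2) |Σ_i (x_i · y_{i+1} − x_{i+1} · y_i)| (indices mod n). Compute each cross term:
  (6)(3) − (4)(0) = 18
  (4)(-3) − (1)(3) = -15
  (1)(-1) − (6)(-3) = 17
  (6)(0) − (6)(-1) = 6
Sum = 26, so (signed) Area = 26/2 = 13, |Area| = 13.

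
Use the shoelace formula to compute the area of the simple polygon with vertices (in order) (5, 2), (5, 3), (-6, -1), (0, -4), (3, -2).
Area = 35

Shoelace formula: Area = (1/2) |Σ_i (x_i · y_{i+1} − x_{i+1} · y_i)| (indices mod n). Compute each cross term:
  (5)(3) − (5)(2) = 5
  (5)(-1) − (-6)(3) = 13
  (-6)(-4) − (0)(-1) = 24
  (0)(-2) − (3)(-4) = 12
  (3)(2) − (5)(-2) = 16
Sum = 70, so (signed) Area = 70/2 = 35, |Area| = 35.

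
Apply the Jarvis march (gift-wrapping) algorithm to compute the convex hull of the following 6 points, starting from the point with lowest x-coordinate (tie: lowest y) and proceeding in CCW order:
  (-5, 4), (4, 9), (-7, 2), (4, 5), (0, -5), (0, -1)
Hull (CCW) = [(-7, 2), (0, -5), (4, 5), (4, 9), (-5, 4)]

Jarvis march: at each step, from the current hull vertex p, select the next vertex q as the point such that every other point lies strictly to the left of (or on) the directed line p → q. (Equivalently: for every other point r, the cross product (q − p) × (r − p) ≥ 0.)
Starting point (lowest x, tie lowest y): (-7, 2). Wrap until returning to start. Resulting hull: (-7, 2), (0, -5), (4, 5), (4, 9), (-5, 4).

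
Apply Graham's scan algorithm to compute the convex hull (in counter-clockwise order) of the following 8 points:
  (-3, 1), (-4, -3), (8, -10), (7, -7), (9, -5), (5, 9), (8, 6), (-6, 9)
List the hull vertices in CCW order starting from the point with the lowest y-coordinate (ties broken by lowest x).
Hull (CCW) = [(8, -10), (9, -5), (8, 6), (5, 9), (-6, 9), (-4, -3)]

Graham scan procedure:
  1. Find the pivot p₀ = point with lowest y (tie → lowest x): (8, -10).
  2. Sort the remaining points by polar angle around p₀.
  3. Walk through sorted points, maintaining a stack; pop the top while the last three entries make a non-left turn (cross product ≤ 0).
  4. Final stack is the convex hull in CCW order: (8, -10), (9, -5), (8, 6), (5, 9), (-6, 9), (-4, -3).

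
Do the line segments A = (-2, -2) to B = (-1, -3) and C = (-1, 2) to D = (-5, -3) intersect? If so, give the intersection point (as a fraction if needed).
No (intersection of containing lines falls outside at least one segment)

Parametrize and solve: t = -11/9, s = 5/9. At least one of these is outside [0, 1], so the segments do not intersect.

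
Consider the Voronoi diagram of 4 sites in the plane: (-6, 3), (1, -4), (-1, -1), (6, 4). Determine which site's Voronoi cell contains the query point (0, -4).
Nearest site = (1, -4)

The Voronoi cell of site s contains exactly those query points closer to s than to any other site. Compute squared distances from q = (0, -4) to each site:
  (1 − 0)² + (-4 − -4)² = 1
  (-1 − 0)² + (-1 − -4)² = 10
  (-6 − 0)² + (3 − -4)² = 85
  (6 − 0)² + (4 − -4)² = 100
Minimum is attained by (1, -4), so q lies in its Voronoi cell.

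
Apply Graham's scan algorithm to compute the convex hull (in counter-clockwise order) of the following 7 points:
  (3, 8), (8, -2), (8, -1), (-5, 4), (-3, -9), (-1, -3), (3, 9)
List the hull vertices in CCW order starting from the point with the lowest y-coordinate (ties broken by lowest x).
Hull (CCW) = [(-3, -9), (8, -2), (8, -1), (3, 9), (-5, 4)]

Graham scan procedure:
  1. Find the pivot p₀ = point with lowest y (tie → lowest x): (-3, -9).
  2. Sort the remaining points by polar angle around p₀.
  3. Walk through sorted points, maintaining a stack; pop the top while the last three entries make a non-left turn (cross product ≤ 0).
  4. Final stack is the convex hull in CCW order: (-3, -9), (8, -2), (8, -1), (3, 9), (-5, 4).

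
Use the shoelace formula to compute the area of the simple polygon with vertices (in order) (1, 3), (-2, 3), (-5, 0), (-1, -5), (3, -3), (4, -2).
Area = 87/2

Shoelace formula: Area = (1/2) |Σ_i (x_i · y_{i+1} − x_{i+1} · y_i)| (indices mod n). Compute each cross term:
  (1)(3) − (-2)(3) = 9
  (-2)(0) − (-5)(3) = 15
  (-5)(-5) − (-1)(0) = 25
  (-1)(-3) − (3)(-5) = 18
  (3)(-2) − (4)(-3) = 6
  (4)(3) − (1)(-2) = 14
Sum = 87, so (signed) Area = 87/2 = 87/2, |Area| = 87/2.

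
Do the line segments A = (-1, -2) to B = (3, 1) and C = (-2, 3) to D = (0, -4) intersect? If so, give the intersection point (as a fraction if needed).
Yes; intersection at (-11/17, -59/34) (t = 3/34 on AB, s = 23/34 on CD)

Parametrize AB as A + t(B − A) = (-1 + 4 t, -2 + 3 t) and CD as C + s(D − C) = (-2 + 2 s, 3 + -7 s). Solve the linear system for (t, s). Determinant = 34 ≠ 0, so a unique intersection of the containing lines exists. Solution: t = 3/34, s = 23/34 — both in [0, 1], so the segments cross. Intersection point: (-11/17, -59/34).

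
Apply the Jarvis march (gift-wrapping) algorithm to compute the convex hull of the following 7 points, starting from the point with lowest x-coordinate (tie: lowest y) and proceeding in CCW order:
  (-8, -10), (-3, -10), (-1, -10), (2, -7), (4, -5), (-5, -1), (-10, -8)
Hull (CCW) = [(-10, -8), (-8, -10), (-1, -10), (4, -5), (-5, -1)]

Jarvis march: at each step, from the current hull vertex p, select the next vertex q as the point such that every other point lies strictly to the left of (or on) the directed line p → q. (Equivalently: for every other point r, the cross product (q − p) × (r − p) ≥ 0.)
Starting point (lowest x, tie lowest y): (-10, -8). Wrap until returning to start. Resulting hull: (-10, -8), (-8, -10), (-1, -10), (4, -5), (-5, -1).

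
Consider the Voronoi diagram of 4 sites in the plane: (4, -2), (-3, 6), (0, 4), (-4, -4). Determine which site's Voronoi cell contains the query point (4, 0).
Nearest site = (4, -2)

The Voronoi cell of site s contains exactly those query points closer to s than to any other site. Compute squared distances from q = (4, 0) to each site:
  (4 − 4)² + (-2 − 0)² = 4
  (0 − 4)² + (4 − 0)² = 32
  (-4 − 4)² + (-4 − 0)² = 80
  (-3 − 4)² + (6 − 0)² = 85
Minimum is attained by (4, -2), so q lies in its Voronoi cell.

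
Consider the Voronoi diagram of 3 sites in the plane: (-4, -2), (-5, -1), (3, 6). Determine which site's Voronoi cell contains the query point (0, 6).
Nearest site = (3, 6)

The Voronoi cell of site s contains exactly those query points closer to s than to any other site. Compute squared distances from q = (0, 6) to each site:
  (3 − 0)² + (6 − 6)² = 9
  (-5 − 0)² + (-1 − 6)² = 74
  (-4 − 0)² + (-2 − 6)² = 80
Minimum is attained by (3, 6), so q lies in its Voronoi cell.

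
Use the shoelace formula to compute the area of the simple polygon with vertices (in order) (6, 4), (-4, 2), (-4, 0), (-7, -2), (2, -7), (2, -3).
Area = 131/2

Shoelace formula: Area = (1/2) |Σ_i (x_i · y_{i+1} − x_{i+1} · y_i)| (indices mod n). Compute each cross term:
  (6)(2) − (-4)(4) = 28
  (-4)(0) − (-4)(2) = 8
  (-4)(-2) − (-7)(0) = 8
  (-7)(-7) − (2)(-2) = 53
  (2)(-3) − (2)(-7) = 8
  (2)(4) − (6)(-3) = 26
Sum = 131, so (signed) Area = 131/2 = 131/2, |Area| = 131/2.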